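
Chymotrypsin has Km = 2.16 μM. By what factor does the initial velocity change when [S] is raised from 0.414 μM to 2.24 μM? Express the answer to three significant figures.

3.17

Since Vmax cancels, v₂/v₁ = [S]₂(Km+[S]₁) / [S]₁(Km+[S]₂).
= 2.24×(2.16+0.414) / (0.414×(2.16+2.24)) = 5.766/1.822 = 3.17.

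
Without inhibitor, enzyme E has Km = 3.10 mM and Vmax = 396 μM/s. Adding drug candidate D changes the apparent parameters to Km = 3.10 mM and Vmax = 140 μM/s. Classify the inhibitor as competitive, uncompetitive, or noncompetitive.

Vmax decreases (396 → 140 μM/s) while Km is unchanged — pure noncompetitive inhibition.

noncompetitive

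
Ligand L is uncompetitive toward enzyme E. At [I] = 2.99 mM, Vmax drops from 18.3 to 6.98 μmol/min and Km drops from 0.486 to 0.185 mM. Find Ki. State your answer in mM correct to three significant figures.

1.84 mM

Uncompetitive: Vmax,app = Vmax/α (and Km,app = Km/α) with α = 1 + [I]/Ki.
α = Vmax/Vmax,app = 18.3/6.98 = 2.622.
Since α = 1 + [I]/Ki, [I]/Ki = 2.622 − 1 = 1.622 and Ki = 2.99/1.622 = 1.84 mM.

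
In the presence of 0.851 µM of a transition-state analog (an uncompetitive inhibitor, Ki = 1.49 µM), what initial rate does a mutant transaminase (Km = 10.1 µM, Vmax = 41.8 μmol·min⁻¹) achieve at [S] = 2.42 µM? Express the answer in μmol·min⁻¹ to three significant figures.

α = 1 + [I]/Ki = 1 + 0.851/1.49 = 1.571.
For an uncompetitive inhibitor, both parameters are divided by α, giving Vmax/α and Km/α: Km,app = 6.43 µM, Vmax,app = 26.6 μmol·min⁻¹.
v = Vmax,app·[S]/(Km,app + [S]) = 26.6 × 2.42/(6.43 + 2.42) = 7.28 μmol·min⁻¹.

7.28 μmol·min⁻¹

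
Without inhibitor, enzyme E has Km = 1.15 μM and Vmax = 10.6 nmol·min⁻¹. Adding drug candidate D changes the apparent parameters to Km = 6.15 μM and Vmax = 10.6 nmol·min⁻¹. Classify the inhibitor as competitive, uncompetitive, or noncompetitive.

Km increases (1.15 → 6.15 μM) while Vmax is unchanged — the hallmark of competitive inhibition.

competitive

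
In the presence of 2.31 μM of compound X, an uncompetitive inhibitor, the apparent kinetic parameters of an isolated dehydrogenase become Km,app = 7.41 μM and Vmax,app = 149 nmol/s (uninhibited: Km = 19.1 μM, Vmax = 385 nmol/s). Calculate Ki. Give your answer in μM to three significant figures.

Uncompetitive: Vmax,app = Vmax/α (and Km,app = Km/α) with α = 1 + [I]/Ki.
α = Vmax/Vmax,app = 385/149 = 2.584.
Since α = 1 + [I]/Ki, [I]/Ki = 2.584 − 1 = 1.584 and Ki = 2.31/1.584 = 1.46 μM.

1.46 μM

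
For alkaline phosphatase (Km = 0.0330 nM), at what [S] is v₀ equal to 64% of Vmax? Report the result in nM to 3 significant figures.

v/Vmax = [S]/(Km+[S]) = 0.64, so [S] = Km·0.64/(1 − 0.64) = 0.0330 × 1.778.
[S] = 0.0587 nM.

0.0587 nM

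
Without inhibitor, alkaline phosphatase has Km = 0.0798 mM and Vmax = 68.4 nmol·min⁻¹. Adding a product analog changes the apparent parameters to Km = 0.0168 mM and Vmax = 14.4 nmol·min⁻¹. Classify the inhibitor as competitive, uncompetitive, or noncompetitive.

Both Km and Vmax decrease by the same factor (~4.76-fold) — characteristic of uncompetitive inhibition.

uncompetitive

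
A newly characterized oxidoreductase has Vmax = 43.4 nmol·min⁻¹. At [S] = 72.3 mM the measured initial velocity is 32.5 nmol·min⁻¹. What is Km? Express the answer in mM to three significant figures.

From v = Vmax[S]/(Km+[S]), Km = [S](Vmax − v)/v.
Km = 72.3 × (43.4 − 32.5) / 32.5 = 788.1/32.5 = 24.2 mM.

24.2 mM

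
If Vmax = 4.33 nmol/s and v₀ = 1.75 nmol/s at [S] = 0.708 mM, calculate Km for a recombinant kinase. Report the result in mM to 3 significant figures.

v/Vmax = 1.75/4.33 = 0.4042 = [S]/(Km+[S]).
So Km + [S] = [S]/0.4042 = 1.752 mM, giving Km = 1.752 − 0.708 = 1.04 mM.

1.04 mM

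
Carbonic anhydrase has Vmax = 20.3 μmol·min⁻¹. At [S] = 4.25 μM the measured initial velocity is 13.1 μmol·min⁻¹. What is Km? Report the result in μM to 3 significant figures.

From v = Vmax[S]/(Km+[S]), Km = [S](Vmax − v)/v.
Km = 4.25 × (20.3 − 13.1) / 13.1 = 30.60/13.1 = 2.34 μM.

2.34 μM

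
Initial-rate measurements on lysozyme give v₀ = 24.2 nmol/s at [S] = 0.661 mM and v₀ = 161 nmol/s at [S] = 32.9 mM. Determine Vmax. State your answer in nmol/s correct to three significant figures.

In reciprocal form, 1/v = (Km/Vmax)·(1/[S]) + 1/Vmax. The two points give (1/[S], 1/v) = (1.513, 0.04132) and (0.03040, 0.006211).
Slope = (0.04132 − 0.006211)/(1.513 − 0.03040) = 0.02368; intercept = 0.04132 − 0.02368×1.513 = 0.005491.
Vmax = 1/intercept = 182 nmol/s; Km = slope × Vmax = 0.02368 × 182 = 4.31 mM.

182 nmol/s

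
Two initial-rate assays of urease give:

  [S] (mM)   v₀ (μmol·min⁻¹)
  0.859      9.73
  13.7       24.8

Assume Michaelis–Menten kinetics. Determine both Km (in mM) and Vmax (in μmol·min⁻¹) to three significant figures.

Km = 1.58 mM; Vmax = 27.7 μmol·min⁻¹

In reciprocal form, 1/v = (Km/Vmax)·(1/[S]) + 1/Vmax. The two points give (1/[S], 1/v) = (1.164, 0.1028) and (0.07299, 0.04032).
Slope = (0.1028 − 0.04032)/(1.164 − 0.07299) = 0.05724; intercept = 0.1028 − 0.05724×1.164 = 0.03614.
Vmax = 1/intercept = 27.7 μmol·min⁻¹; Km = slope × Vmax = 0.05724 × 27.7 = 1.58 mM.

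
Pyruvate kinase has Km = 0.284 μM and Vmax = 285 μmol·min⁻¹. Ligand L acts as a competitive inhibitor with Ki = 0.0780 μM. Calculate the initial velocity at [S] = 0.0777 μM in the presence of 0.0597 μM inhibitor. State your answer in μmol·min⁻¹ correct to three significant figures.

38.2 μmol·min⁻¹

With α = 1 + [I]/Ki = 1 + 0.0597/0.0780 = 1.765, the competitive rate law is v = Vmax[S] / (αKm + [S]).
v = 285×0.0777 / (1.765×0.284 + 0.0777) = 22.14/0.5791 = 38.2 μmol·min⁻¹.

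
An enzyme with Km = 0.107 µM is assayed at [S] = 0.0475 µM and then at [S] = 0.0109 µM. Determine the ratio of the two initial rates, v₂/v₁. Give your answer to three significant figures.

0.301

Since Vmax cancels, v₂/v₁ = [S]₂(Km+[S]₁) / [S]₁(Km+[S]₂).
= 0.0109×(0.107+0.0475) / (0.0475×(0.107+0.0109)) = 0.001684/0.005600 = 0.301.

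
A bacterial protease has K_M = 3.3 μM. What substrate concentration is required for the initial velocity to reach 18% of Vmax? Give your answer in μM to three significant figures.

v/Vmax = [S]/(Km+[S]) = 0.18, so [S] = Km·0.18/(1 − 0.18) = 3.3 × 0.2195.
[S] = 0.724 μM.

0.724 μM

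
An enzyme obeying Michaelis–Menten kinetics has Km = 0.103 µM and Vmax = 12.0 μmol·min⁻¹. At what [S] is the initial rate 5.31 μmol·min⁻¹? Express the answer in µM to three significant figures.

0.0818 µM

Rearranging v = Vmax[S]/(Km+[S]) gives [S] = Km·v/(Vmax − v).
[S] = 0.103 × 5.31 / (12.0 − 5.31) = 0.5469/6.690 = 0.0818 µM.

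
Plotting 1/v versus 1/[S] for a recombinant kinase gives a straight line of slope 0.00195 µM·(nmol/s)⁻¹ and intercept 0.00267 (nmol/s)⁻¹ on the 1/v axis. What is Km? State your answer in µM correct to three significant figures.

0.730 µM

y-intercept = 1/Vmax ⇒ Vmax = 375 nmol/s; slope = Km/Vmax ⇒ Km = slope × Vmax.
Km = 0.00195 × 375 = 0.730 µM.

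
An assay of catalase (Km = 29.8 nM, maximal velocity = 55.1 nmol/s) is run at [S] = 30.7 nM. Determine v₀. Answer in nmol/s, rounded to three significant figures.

[S]/(Km+[S]) = 30.7/60.50 = 0.5074, the fractional saturation.
v = 0.5074 × Vmax = 0.5074 × 55.1 = 28.0 nmol/s.

28.0 nmol/s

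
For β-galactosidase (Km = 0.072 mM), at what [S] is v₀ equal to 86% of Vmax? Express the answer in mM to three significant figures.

0.442 mM

v/Vmax = [S]/(Km+[S]) = 0.86, so [S] = Km·0.86/(1 − 0.86) = 0.072 × 6.143.
[S] = 0.442 mM.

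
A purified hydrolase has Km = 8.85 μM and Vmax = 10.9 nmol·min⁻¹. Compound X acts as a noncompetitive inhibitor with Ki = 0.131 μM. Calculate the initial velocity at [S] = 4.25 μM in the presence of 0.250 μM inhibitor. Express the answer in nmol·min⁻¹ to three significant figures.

α = 1 + [I]/Ki = 1 + 0.250/0.131 = 2.908.
For a noncompetitive inhibitor, Vmax is reduced to Vmax/α while Km is unchanged: Km,app = 8.85 μM, Vmax,app = 3.75 nmol·min⁻¹.
v = Vmax,app·[S]/(Km,app + [S]) = 3.75 × 4.25/(8.85 + 4.25) = 1.22 nmol·min⁻¹.

1.22 nmol·min⁻¹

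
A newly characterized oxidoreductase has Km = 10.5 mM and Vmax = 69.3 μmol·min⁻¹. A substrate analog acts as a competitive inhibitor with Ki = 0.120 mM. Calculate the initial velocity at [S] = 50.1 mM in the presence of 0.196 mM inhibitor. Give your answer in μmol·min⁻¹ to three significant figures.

With α = 1 + [I]/Ki = 1 + 0.196/0.120 = 2.633, the competitive rate law is v = Vmax[S] / (αKm + [S]).
v = 69.3×50.1 / (2.633×10.5 + 50.1) = 3472/77.75 = 44.7 μmol·min⁻¹.

44.7 μmol·min⁻¹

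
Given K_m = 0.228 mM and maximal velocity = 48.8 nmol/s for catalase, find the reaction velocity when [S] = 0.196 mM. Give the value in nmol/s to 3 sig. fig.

v = Vmax·[S]/(Km + [S]) = 48.8 × 0.196 / (0.228 + 0.196)
  = 9.565 / 0.4240 = 22.6 nmol/s.

22.6 nmol/s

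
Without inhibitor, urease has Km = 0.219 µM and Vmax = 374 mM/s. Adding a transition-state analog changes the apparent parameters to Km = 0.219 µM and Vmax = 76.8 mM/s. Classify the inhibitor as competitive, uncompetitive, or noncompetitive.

Vmax decreases (374 → 76.8 mM/s) while Km is unchanged — pure noncompetitive inhibition.

noncompetitive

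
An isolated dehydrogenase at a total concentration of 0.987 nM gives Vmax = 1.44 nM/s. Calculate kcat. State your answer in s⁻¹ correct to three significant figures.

1.46 s⁻¹

kcat = Vmax/[E]total = 1.44 nM/s / 0.987 nM = 1.46 s⁻¹.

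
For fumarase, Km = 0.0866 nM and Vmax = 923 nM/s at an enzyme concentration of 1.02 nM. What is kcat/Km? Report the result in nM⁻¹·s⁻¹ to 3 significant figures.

kcat = Vmax/[E]total = 923/1.02 = 905 s⁻¹.
kcat/Km = 905/0.0866 = 10400 nM⁻¹·s⁻¹.

10400 nM⁻¹·s⁻¹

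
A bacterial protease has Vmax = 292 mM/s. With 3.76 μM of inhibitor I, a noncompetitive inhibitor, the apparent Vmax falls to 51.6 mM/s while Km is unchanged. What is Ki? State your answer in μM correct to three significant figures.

Noncompetitive: Vmax,app = Vmax/α with α = 1 + [I]/Ki.
α = Vmax/Vmax,app = 292/51.6 = 5.659.
Ki = [I]/(α − 1) = 3.76/4.659 = 0.807 μM.

0.807 μM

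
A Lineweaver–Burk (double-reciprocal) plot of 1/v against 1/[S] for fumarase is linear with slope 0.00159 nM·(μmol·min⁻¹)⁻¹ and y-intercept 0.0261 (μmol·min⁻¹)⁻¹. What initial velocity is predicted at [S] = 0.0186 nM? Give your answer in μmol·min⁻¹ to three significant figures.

8.96 μmol·min⁻¹

The y-intercept is 1/Vmax, so Vmax = 1/0.0261 = 38.3 μmol·min⁻¹.
The slope is Km/Vmax, so Km = 0.00159 × 38.3 = 0.0609 nM.
Then v = 38.3 × 0.0186/(0.0609 + 0.0186) = 8.96 μmol·min⁻¹.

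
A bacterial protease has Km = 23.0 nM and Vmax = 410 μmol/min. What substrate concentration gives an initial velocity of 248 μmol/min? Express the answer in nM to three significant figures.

Rearranging v = Vmax[S]/(Km+[S]) gives [S] = Km·v/(Vmax − v).
[S] = 23.0 × 248 / (410 − 248) = 5704/162.0 = 35.2 nM.

35.2 nM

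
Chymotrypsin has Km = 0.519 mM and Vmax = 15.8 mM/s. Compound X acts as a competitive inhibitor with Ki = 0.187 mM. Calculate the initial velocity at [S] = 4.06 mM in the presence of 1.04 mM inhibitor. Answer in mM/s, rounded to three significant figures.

α = 1 + [I]/Ki = 1 + 1.04/0.187 = 6.561.
For a competitive inhibitor, Vmax is unchanged and the apparent Km becomes α·Km: Km,app = 3.41 mM, Vmax,app = 15.8 mM/s.
v = Vmax,app·[S]/(Km,app + [S]) = 15.8 × 4.06/(3.41 + 4.06) = 8.59 mM/s.

8.59 mM/s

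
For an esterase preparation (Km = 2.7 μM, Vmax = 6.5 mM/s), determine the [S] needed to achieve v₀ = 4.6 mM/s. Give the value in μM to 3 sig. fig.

6.54 μM

The required fractional saturation is v/Vmax = 4.6/6.5 = 0.7077.
Then [S]/(Km+[S]) = 0.7077 ⇒ [S] = 2.7 × 0.7077/(1 − 0.7077) = 6.54 μM.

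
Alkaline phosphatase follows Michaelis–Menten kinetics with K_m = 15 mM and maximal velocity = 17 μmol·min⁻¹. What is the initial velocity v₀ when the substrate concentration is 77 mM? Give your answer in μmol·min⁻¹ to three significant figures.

v = Vmax·[S]/(Km + [S]) = 17 × 77 / (15 + 77)
  = 1309 / 92.00 = 14.2 μmol·min⁻¹.

14.2 μmol·min⁻¹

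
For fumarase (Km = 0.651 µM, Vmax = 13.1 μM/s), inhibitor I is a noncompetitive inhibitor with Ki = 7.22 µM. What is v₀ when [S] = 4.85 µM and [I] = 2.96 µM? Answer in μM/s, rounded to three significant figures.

With α = 1 + [I]/Ki = 1 + 2.96/7.22 = 1.410, the noncompetitive rate law is v = (Vmax/α)·[S] / (Km + [S]).
v = (13.1/1.410)×4.85 / (0.651 + 4.85) = 45.06/5.501 = 8.19 μM/s.

8.19 μM/s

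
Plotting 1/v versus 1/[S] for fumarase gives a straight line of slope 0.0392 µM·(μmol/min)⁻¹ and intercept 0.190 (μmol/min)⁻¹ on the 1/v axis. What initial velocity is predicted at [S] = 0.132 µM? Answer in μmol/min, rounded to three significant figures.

2.05 μmol/min

The y-intercept is 1/Vmax, so Vmax = 1/0.190 = 5.26 μmol/min.
The slope is Km/Vmax, so Km = 0.0392 × 5.26 = 0.206 µM.
Then v = 5.26 × 0.132/(0.206 + 0.132) = 2.05 μmol/min.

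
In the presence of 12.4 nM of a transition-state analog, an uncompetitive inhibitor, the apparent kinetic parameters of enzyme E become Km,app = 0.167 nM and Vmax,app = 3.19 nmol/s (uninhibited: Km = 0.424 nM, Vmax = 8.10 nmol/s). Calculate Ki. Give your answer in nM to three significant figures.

8.06 nM

Uncompetitive: Vmax,app = Vmax/α (and Km,app = Km/α) with α = 1 + [I]/Ki.
α = Vmax/Vmax,app = 8.10/3.19 = 2.539.
Since α = 1 + [I]/Ki, [I]/Ki = 2.539 − 1 = 1.539 and Ki = 12.4/1.539 = 8.06 nM.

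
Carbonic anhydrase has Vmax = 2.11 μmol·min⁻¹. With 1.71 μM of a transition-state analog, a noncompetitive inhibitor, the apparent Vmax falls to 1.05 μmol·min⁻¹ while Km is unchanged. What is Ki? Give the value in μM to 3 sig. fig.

Noncompetitive: Vmax,app = Vmax/α with α = 1 + [I]/Ki.
α = Vmax/Vmax,app = 2.11/1.05 = 2.010.
Since α = 1 + [I]/Ki, [I]/Ki = 2.010 − 1 = 1.010 and Ki = 1.71/1.010 = 1.69 μM.

1.69 μM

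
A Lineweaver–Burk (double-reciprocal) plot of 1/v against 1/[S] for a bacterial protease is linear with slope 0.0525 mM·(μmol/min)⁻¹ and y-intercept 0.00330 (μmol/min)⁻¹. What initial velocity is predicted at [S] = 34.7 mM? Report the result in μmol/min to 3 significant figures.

208 μmol/min

The y-intercept is 1/Vmax, so Vmax = 1/0.00330 = 303 μmol/min.
The slope is Km/Vmax, so Km = 0.0525 × 303 = 15.9 mM.
Then v = 303 × 34.7/(15.9 + 34.7) = 208 μmol/min.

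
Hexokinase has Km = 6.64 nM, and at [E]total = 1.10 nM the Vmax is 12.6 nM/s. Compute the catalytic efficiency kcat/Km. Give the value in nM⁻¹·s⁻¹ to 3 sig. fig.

1.73 nM⁻¹·s⁻¹

kcat = Vmax/[E]total = 12.6/1.10 = 11.5 s⁻¹.
kcat/Km = 11.5/6.64 = 1.73 nM⁻¹·s⁻¹.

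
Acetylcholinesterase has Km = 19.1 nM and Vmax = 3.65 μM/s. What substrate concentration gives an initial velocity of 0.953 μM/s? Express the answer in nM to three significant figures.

6.75 nM

Rearranging v = Vmax[S]/(Km+[S]) gives [S] = Km·v/(Vmax − v).
[S] = 19.1 × 0.953 / (3.65 − 0.953) = 18.20/2.697 = 6.75 nM.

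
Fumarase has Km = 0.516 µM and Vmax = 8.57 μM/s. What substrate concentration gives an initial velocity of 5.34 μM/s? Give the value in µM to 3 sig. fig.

Rearranging v = Vmax[S]/(Km+[S]) gives [S] = Km·v/(Vmax − v).
[S] = 0.516 × 5.34 / (8.57 − 5.34) = 2.755/3.230 = 0.853 µM.

0.853 µM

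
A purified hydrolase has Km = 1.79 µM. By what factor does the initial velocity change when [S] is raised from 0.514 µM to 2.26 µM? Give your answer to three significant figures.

Since Vmax cancels, v₂/v₁ = [S]₂(Km+[S]₁) / [S]₁(Km+[S]₂).
= 2.26×(1.79+0.514) / (0.514×(1.79+2.26)) = 5.207/2.082 = 2.50.

2.50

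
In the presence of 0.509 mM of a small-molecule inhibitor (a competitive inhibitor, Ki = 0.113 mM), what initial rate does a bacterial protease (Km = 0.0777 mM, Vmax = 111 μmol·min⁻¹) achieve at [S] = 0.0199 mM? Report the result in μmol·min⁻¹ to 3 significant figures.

4.94 μmol·min⁻¹

α = 1 + [I]/Ki = 1 + 0.509/0.113 = 5.504.
For a competitive inhibitor, Vmax is unchanged and the apparent Km becomes α·Km: Km,app = 0.428 mM, Vmax,app = 111 μmol·min⁻¹.
v = Vmax,app·[S]/(Km,app + [S]) = 111 × 0.0199/(0.428 + 0.0199) = 4.94 μmol·min⁻¹.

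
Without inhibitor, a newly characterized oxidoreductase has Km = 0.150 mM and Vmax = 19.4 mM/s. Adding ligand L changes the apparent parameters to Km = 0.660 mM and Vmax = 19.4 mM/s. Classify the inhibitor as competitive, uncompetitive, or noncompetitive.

competitive

Km increases (0.150 → 0.660 mM) while Vmax is unchanged — the hallmark of competitive inhibition.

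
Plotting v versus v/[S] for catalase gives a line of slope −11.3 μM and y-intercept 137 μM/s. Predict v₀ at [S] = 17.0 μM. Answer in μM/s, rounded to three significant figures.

In the Eadie–Hofstee form v = Vmax − Km·(v/[S]), the slope is −Km and the intercept is Vmax, so Km = 11.3 μM and Vmax = 137 μM/s.
v = 137 × 17.0/(11.3 + 17.0) = 82.3 μM/s.

82.3 μM/s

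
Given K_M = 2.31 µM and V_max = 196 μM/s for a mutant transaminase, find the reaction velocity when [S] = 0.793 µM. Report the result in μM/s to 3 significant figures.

50.1 μM/s

[S]/(Km+[S]) = 0.793/3.103 = 0.2556, the fractional saturation.
v = 0.2556 × Vmax = 0.2556 × 196 = 50.1 μM/s.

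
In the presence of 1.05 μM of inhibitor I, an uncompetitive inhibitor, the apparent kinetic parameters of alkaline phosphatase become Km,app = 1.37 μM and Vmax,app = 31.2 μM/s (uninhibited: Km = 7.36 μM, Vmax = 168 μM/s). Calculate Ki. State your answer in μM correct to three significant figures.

0.239 μM

Uncompetitive: Vmax,app = Vmax/α (and Km,app = Km/α) with α = 1 + [I]/Ki.
α = Vmax/Vmax,app = 168/31.2 = 5.385.
Ki = [I]/(α − 1) = 1.05/4.385 = 0.239 μM.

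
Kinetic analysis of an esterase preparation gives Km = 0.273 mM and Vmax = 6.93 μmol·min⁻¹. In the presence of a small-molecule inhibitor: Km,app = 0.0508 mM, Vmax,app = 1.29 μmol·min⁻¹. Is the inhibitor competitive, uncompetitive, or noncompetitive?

uncompetitive

Both Km and Vmax decrease by the same factor (~5.37-fold) — characteristic of uncompetitive inhibition.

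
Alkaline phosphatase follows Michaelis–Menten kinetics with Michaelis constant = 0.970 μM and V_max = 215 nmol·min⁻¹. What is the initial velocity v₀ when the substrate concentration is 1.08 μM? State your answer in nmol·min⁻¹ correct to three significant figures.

113 nmol·min⁻¹

[S]/(Km+[S]) = 1.08/2.050 = 0.5268, the fractional saturation.
v = 0.5268 × Vmax = 0.5268 × 215 = 113 nmol·min⁻¹.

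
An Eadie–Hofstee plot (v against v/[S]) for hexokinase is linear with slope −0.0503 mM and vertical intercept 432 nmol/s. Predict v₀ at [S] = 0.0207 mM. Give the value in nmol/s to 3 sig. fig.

In the Eadie–Hofstee form v = Vmax − Km·(v/[S]), the slope is −Km and the intercept is Vmax, so Km = 0.0503 mM and Vmax = 432 nmol/s.
v = 432 × 0.0207/(0.0503 + 0.0207) = 126 nmol/s.

126 nmol/s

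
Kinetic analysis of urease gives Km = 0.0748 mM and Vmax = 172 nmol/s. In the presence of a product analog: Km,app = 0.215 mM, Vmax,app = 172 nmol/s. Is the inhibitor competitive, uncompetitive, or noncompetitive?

competitive

Km increases (0.0748 → 0.215 mM) while Vmax is unchanged — the hallmark of competitive inhibition.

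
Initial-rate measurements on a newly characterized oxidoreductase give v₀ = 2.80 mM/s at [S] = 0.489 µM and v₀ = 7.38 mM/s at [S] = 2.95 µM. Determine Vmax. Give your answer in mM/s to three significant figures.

10.9 mM/s

In reciprocal form, 1/v = (Km/Vmax)·(1/[S]) + 1/Vmax. The two points give (1/[S], 1/v) = (2.045, 0.3571) and (0.3390, 0.1355).
Slope = (0.3571 − 0.1355)/(2.045 − 0.3390) = 0.1299; intercept = 0.3571 − 0.1299×2.045 = 0.09146.
Vmax = 1/intercept = 10.9 mM/s; Km = slope × Vmax = 0.1299 × 10.9 = 1.42 µM.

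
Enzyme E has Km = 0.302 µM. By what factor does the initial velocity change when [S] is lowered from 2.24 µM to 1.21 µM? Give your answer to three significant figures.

0.908

The fractional saturations are [S]/(Km+[S]) = 2.24/2.542 = 0.8812 and 1.21/1.512 = 0.8003.
v₂/v₁ is just their ratio: 0.8003/0.8812 = 0.908.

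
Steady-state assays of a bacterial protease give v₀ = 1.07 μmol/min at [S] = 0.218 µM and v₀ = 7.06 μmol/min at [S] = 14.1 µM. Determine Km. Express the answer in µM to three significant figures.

1.36 µM

From v = Vmax[S]/(Km+[S]), each point gives Vmax = v(Km+[S])/[S].
Equating: 1.07(Km+0.218)/0.218 = 7.06(Km+14.1)/14.1.
4.908·Km + 1.07 = 0.5007·Km + 7.06, so (4.908 − 0.5007)·Km = 7.06 − 1.07.
Km = 5.990/4.408 = 1.36 µM; then Vmax = 1.07(1.36+0.218)/0.218 = 7.74 μmol/min.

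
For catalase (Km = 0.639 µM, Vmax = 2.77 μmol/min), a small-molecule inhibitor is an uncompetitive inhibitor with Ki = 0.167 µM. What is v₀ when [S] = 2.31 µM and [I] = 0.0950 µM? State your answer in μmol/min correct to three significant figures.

With α = 1 + [I]/Ki = 1 + 0.0950/0.167 = 1.569, the uncompetitive rate law is v = (Vmax/α)·[S] / (Km/α + [S]).
v = (2.77/1.569)×2.31 / (0.639/1.569 + 2.31) = 4.079/2.717 = 1.50 μmol/min.

1.50 μmol/min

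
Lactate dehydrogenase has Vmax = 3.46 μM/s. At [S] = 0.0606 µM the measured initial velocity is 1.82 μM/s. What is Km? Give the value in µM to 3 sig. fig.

v/Vmax = 1.82/3.46 = 0.5260 = [S]/(Km+[S]).
So Km + [S] = [S]/0.5260 = 0.1152 µM, giving Km = 0.1152 − 0.0606 = 0.0546 µM.

0.0546 µM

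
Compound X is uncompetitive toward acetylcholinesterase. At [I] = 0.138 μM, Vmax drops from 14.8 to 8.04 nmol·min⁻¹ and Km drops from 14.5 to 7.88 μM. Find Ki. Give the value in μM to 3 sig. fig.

0.164 μM

Uncompetitive: Vmax,app = Vmax/α (and Km,app = Km/α) with α = 1 + [I]/Ki.
α = Vmax/Vmax,app = 14.8/8.04 = 1.841.
Since α = 1 + [I]/Ki, [I]/Ki = 1.841 − 1 = 0.8408 and Ki = 0.138/0.8408 = 0.164 μM.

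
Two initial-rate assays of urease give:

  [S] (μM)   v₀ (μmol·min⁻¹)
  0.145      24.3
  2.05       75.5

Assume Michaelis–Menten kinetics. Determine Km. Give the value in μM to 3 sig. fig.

In reciprocal form, 1/v = (Km/Vmax)·(1/[S]) + 1/Vmax. The two points give (1/[S], 1/v) = (6.897, 0.04115) and (0.4878, 0.01325).
Slope = (0.04115 − 0.01325)/(6.897 − 0.4878) = 0.004355; intercept = 0.04115 − 0.004355×6.897 = 0.01112.
Vmax = 1/intercept = 89.9 μmol·min⁻¹; Km = slope × Vmax = 0.004355 × 89.9 = 0.392 μM.

0.392 μM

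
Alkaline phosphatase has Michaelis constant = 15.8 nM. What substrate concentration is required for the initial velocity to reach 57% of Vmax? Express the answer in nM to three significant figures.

v/Vmax = [S]/(Km+[S]) = 0.57, so [S] = Km·0.57/(1 − 0.57) = 15.8 × 1.326.
[S] = 20.9 nM.

20.9 nM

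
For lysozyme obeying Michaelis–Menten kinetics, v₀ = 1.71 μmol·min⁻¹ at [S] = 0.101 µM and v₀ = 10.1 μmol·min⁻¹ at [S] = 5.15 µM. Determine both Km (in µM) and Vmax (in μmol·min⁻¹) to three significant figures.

Km = 0.560 µM; Vmax = 11.2 μmol·min⁻¹

In reciprocal form, 1/v = (Km/Vmax)·(1/[S]) + 1/Vmax. The two points give (1/[S], 1/v) = (9.901, 0.5848) and (0.1942, 0.09901).
Slope = (0.5848 − 0.09901)/(9.901 − 0.1942) = 0.05005; intercept = 0.5848 − 0.05005×9.901 = 0.08929.
Vmax = 1/intercept = 11.2 μmol·min⁻¹; Km = slope × Vmax = 0.05005 × 11.2 = 0.560 µM.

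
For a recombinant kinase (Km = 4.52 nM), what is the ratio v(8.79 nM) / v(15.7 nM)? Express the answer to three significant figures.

0.851

The fractional saturations are [S]/(Km+[S]) = 15.7/20.22 = 0.7765 and 8.79/13.31 = 0.6604.
v₂/v₁ is just their ratio: 0.6604/0.7765 = 0.851.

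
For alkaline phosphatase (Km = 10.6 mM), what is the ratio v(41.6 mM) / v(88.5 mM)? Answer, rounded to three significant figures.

The fractional saturations are [S]/(Km+[S]) = 88.5/99.10 = 0.8930 and 41.6/52.20 = 0.7969.
v₂/v₁ is just their ratio: 0.7969/0.8930 = 0.892.

0.892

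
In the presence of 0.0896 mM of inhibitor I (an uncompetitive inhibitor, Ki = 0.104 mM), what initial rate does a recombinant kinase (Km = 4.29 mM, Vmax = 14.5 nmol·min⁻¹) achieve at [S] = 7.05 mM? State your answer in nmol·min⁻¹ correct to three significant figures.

With α = 1 + [I]/Ki = 1 + 0.0896/0.104 = 1.862, the uncompetitive rate law is v = (Vmax/α)·[S] / (Km/α + [S]).
v = (14.5/1.862)×7.05 / (4.29/1.862 + 7.05) = 54.91/9.355 = 5.87 nmol·min⁻¹.

5.87 nmol·min⁻¹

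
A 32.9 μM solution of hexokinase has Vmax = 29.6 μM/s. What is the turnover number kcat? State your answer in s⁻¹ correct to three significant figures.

0.900 s⁻¹

kcat = Vmax/[E]total = 29.6 μM/s / 32.9 μM = 0.900 s⁻¹.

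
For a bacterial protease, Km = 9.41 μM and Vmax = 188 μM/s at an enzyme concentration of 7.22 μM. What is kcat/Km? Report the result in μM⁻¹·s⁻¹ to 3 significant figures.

kcat = Vmax/[E]total = 188/7.22 = 26.0 s⁻¹.
kcat/Km = 26.0/9.41 = 2.77 μM⁻¹·s⁻¹.

2.77 μM⁻¹·s⁻¹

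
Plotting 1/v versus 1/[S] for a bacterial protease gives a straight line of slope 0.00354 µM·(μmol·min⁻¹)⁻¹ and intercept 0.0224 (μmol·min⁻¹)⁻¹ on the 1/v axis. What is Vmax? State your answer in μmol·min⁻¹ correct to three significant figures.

44.6 μmol·min⁻¹

The y-intercept of a Lineweaver–Burk plot equals 1/Vmax, so Vmax = 1/0.0224 = 44.6 μmol·min⁻¹.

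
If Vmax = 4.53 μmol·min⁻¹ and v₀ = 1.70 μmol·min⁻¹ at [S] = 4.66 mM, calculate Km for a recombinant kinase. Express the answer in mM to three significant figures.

From v = Vmax[S]/(Km+[S]), Km = [S](Vmax − v)/v.
Km = 4.66 × (4.53 − 1.70) / 1.70 = 13.19/1.70 = 7.76 mM.

7.76 mM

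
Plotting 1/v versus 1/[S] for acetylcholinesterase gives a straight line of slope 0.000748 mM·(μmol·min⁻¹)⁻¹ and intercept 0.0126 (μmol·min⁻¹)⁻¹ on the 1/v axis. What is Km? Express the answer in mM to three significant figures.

0.0594 mM

y-intercept = 1/Vmax ⇒ Vmax = 79.4 μmol·min⁻¹; slope = Km/Vmax ⇒ Km = slope × Vmax.
Km = 0.000748 × 79.4 = 0.0594 mM.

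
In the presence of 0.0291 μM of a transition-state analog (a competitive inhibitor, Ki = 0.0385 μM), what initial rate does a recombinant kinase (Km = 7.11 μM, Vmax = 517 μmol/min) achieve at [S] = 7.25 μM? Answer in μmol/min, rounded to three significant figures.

190 μmol/min

α = 1 + [I]/Ki = 1 + 0.0291/0.0385 = 1.756.
For a competitive inhibitor, Vmax is unchanged and the apparent Km becomes α·Km: Km,app = 12.5 μM, Vmax,app = 517 μmol/min.
v = Vmax,app·[S]/(Km,app + [S]) = 517 × 7.25/(12.5 + 7.25) = 190 μmol/min.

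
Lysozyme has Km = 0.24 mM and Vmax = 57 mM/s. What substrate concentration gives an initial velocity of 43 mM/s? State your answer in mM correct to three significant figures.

The required fractional saturation is v/Vmax = 43/57 = 0.7544.
Then [S]/(Km+[S]) = 0.7544 ⇒ [S] = 0.24 × 0.7544/(1 − 0.7544) = 0.737 mM.

0.737 mM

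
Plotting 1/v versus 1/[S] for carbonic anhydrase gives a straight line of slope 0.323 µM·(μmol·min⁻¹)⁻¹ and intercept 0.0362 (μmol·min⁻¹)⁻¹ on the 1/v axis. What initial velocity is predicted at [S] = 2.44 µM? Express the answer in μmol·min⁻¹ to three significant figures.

5.93 μmol·min⁻¹

The y-intercept is 1/Vmax, so Vmax = 1/0.0362 = 27.6 μmol·min⁻¹.
The slope is Km/Vmax, so Km = 0.323 × 27.6 = 8.92 µM.
Then v = 27.6 × 2.44/(8.92 + 2.44) = 5.93 μmol·min⁻¹.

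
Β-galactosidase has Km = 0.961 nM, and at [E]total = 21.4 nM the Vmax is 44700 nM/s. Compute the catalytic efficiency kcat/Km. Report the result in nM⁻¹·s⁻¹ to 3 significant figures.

kcat = Vmax/[E]total = 44700/21.4 = 2090 s⁻¹.
kcat/Km = 2090/0.961 = 2170 nM⁻¹·s⁻¹.

2170 nM⁻¹·s⁻¹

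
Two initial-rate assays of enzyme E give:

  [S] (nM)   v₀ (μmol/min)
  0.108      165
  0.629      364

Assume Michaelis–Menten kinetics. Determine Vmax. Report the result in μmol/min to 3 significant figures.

485 μmol/min

From v = Vmax[S]/(Km+[S]), each point gives Vmax = v(Km+[S])/[S].
Equating: 165(Km+0.108)/0.108 = 364(Km+0.629)/0.629.
1528·Km + 165 = 578.7·Km + 364, so (1528 − 578.7)·Km = 364 − 165.
Km = 199.0/949.1 = 0.210 nM; then Vmax = 165(0.210+0.108)/0.108 = 485 μmol/min.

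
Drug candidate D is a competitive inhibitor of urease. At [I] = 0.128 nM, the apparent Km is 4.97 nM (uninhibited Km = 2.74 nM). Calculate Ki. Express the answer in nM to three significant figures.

0.157 nM

Competitive: Km,app = α·Km with α = 1 + [I]/Ki.
α = Km,app/Km = 4.97/2.74 = 1.814.
Since α = 1 + [I]/Ki, [I]/Ki = 1.814 − 1 = 0.8139 and Ki = 0.128/0.8139 = 0.157 nM.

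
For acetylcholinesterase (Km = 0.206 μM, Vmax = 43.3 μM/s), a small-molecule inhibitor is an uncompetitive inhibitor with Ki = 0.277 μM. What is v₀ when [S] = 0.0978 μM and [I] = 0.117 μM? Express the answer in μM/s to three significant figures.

α = 1 + [I]/Ki = 1 + 0.117/0.277 = 1.422.
For an uncompetitive inhibitor, both parameters are divided by α, giving Vmax/α and Km/α: Km,app = 0.145 μM, Vmax,app = 30.4 μM/s.
v = Vmax,app·[S]/(Km,app + [S]) = 30.4 × 0.0978/(0.145 + 0.0978) = 12.3 μM/s.

12.3 μM/s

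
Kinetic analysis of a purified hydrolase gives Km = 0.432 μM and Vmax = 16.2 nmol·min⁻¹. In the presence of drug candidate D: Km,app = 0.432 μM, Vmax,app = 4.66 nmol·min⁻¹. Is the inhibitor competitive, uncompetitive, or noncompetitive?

Vmax decreases (16.2 → 4.66 nmol·min⁻¹) while Km is unchanged — pure noncompetitive inhibition.

noncompetitive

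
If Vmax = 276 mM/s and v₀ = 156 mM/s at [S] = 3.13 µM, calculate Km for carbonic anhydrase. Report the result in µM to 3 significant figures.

From v = Vmax[S]/(Km+[S]), Km = [S](Vmax − v)/v.
Km = 3.13 × (276 − 156) / 156 = 375.6/156 = 2.41 µM.

2.41 µM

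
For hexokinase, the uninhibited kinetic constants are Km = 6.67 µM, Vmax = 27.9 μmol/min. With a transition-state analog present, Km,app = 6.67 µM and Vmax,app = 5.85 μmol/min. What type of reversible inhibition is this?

Vmax decreases (27.9 → 5.85 μmol/min) while Km is unchanged — pure noncompetitive inhibition.

noncompetitive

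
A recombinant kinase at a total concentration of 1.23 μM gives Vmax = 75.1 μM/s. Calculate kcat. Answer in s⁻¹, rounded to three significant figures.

kcat = Vmax/[E]total = 75.1 μM/s / 1.23 μM = 61.1 s⁻¹.

61.1 s⁻¹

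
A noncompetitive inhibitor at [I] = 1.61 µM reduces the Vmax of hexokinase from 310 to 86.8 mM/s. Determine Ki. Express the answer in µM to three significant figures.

Noncompetitive: Vmax,app = Vmax/α with α = 1 + [I]/Ki.
α = Vmax/Vmax,app = 310/86.8 = 3.571.
Since α = 1 + [I]/Ki, [I]/Ki = 3.571 − 1 = 2.571 and Ki = 1.61/2.571 = 0.626 µM.

0.626 µM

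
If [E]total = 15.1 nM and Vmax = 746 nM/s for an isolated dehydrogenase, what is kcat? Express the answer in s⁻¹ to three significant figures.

kcat = Vmax/[E]total = 746 nM/s / 15.1 nM = 49.4 s⁻¹.

49.4 s⁻¹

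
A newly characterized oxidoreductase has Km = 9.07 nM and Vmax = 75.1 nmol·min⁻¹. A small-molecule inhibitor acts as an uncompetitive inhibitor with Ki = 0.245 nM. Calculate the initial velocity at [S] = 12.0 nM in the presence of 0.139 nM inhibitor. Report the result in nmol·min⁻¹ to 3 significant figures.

With α = 1 + [I]/Ki = 1 + 0.139/0.245 = 1.567, the uncompetitive rate law is v = (Vmax/α)·[S] / (Km/α + [S]).
v = (75.1/1.567)×12.0 / (9.07/1.567 + 12.0) = 575.0/17.79 = 32.3 nmol·min⁻¹.

32.3 nmol·min⁻¹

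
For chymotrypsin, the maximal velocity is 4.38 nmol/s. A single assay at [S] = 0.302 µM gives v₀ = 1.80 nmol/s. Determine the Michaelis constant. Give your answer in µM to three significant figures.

0.433 µM

From v = Vmax[S]/(Km+[S]), Km = [S](Vmax − v)/v.
Km = 0.302 × (4.38 − 1.80) / 1.80 = 0.7792/1.80 = 0.433 µM.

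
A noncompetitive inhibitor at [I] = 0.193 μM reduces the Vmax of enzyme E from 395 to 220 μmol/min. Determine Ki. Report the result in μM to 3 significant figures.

0.243 μM

Noncompetitive: Vmax,app = Vmax/α with α = 1 + [I]/Ki.
α = Vmax/Vmax,app = 395/220 = 1.795.
Since α = 1 + [I]/Ki, [I]/Ki = 1.795 − 1 = 0.7955 and Ki = 0.193/0.7955 = 0.243 μM.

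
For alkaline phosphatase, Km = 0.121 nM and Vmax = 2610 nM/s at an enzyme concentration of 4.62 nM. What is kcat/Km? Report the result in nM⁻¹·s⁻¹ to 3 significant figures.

kcat = Vmax/[E]total = 2610/4.62 = 565 s⁻¹.
kcat/Km = 565/0.121 = 4670 nM⁻¹·s⁻¹.

4670 nM⁻¹·s⁻¹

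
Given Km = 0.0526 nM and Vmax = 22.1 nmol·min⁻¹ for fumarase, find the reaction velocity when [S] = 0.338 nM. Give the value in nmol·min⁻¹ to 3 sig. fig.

v = Vmax·[S]/(Km + [S]) = 22.1 × 0.338 / (0.0526 + 0.338)
  = 7.470 / 0.3906 = 19.1 nmol·min⁻¹.

19.1 nmol·min⁻¹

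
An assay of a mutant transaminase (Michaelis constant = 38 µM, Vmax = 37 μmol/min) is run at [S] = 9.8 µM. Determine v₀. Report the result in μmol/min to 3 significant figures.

v = Vmax·[S]/(Km + [S]) = 37 × 9.8 / (38 + 9.8)
  = 362.6 / 47.80 = 7.59 μmol/min.

7.59 μmol/min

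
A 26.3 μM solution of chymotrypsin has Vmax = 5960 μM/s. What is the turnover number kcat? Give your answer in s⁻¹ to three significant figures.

227 s⁻¹

kcat = Vmax/[E]total = 5960 μM/s / 26.3 μM = 227 s⁻¹.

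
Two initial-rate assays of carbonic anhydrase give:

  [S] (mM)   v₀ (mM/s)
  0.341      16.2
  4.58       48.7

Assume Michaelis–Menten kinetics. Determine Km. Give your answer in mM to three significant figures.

In reciprocal form, 1/v = (Km/Vmax)·(1/[S]) + 1/Vmax. The two points give (1/[S], 1/v) = (2.933, 0.06173) and (0.2183, 0.02053).
Slope = (0.06173 − 0.02053)/(2.933 − 0.2183) = 0.01518; intercept = 0.06173 − 0.01518×2.933 = 0.01722.
Vmax = 1/intercept = 58.1 mM/s; Km = slope × Vmax = 0.01518 × 58.1 = 0.881 mM.

0.881 mM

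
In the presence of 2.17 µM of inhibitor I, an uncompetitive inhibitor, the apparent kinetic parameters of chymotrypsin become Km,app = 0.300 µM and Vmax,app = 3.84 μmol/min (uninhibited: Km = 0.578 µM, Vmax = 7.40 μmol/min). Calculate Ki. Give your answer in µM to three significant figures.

2.34 µM

Uncompetitive: Vmax,app = Vmax/α (and Km,app = Km/α) with α = 1 + [I]/Ki.
α = Vmax/Vmax,app = 7.40/3.84 = 1.927.
Ki = [I]/(α − 1) = 2.17/0.9271 = 2.34 µM.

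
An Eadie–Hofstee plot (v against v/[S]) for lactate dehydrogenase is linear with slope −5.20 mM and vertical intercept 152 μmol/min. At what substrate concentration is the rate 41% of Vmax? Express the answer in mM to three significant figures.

3.61 mM

The Eadie–Hofstee slope gives Km = 5.20 mM (slope = −Km).
v/Vmax = [S]/(Km+[S]) = 0.41 ⇒ [S] = Km·0.41/(1−0.41) = 5.20 × 0.6949 = 3.61 mM.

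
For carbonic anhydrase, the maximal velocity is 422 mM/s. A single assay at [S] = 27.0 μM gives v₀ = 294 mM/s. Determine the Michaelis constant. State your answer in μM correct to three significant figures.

From v = Vmax[S]/(Km+[S]), Km = [S](Vmax − v)/v.
Km = 27.0 × (422 − 294) / 294 = 3456/294 = 11.8 μM.

11.8 μM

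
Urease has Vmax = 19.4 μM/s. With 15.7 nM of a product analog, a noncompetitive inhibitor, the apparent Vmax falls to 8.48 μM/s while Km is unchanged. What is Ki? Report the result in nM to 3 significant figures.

12.2 nM

Noncompetitive: Vmax,app = Vmax/α with α = 1 + [I]/Ki.
α = Vmax/Vmax,app = 19.4/8.48 = 2.288.
Since α = 1 + [I]/Ki, [I]/Ki = 2.288 − 1 = 1.288 and Ki = 15.7/1.288 = 12.2 nM.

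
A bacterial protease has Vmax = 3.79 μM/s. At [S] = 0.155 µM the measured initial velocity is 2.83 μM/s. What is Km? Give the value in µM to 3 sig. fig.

v/Vmax = 2.83/3.79 = 0.7467 = [S]/(Km+[S]).
So Km + [S] = [S]/0.7467 = 0.2076 µM, giving Km = 0.2076 − 0.155 = 0.0526 µM.

0.0526 µM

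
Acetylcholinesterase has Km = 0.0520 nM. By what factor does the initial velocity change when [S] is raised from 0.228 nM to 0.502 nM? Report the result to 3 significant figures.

The fractional saturations are [S]/(Km+[S]) = 0.228/0.2800 = 0.8143 and 0.502/0.5540 = 0.9061.
v₂/v₁ is just their ratio: 0.9061/0.8143 = 1.11.

1.11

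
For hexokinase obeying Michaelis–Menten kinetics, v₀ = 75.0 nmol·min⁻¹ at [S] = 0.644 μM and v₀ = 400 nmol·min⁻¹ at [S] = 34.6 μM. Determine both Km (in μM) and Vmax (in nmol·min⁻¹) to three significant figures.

From v = Vmax[S]/(Km+[S]), each point gives Vmax = v(Km+[S])/[S].
Equating: 75.0(Km+0.644)/0.644 = 400(Km+34.6)/34.6.
116.5·Km + 75.0 = 11.56·Km + 400, so (116.5 − 11.56)·Km = 400 − 75.0.
Km = 325.0/104.9 = 3.10 μM; then Vmax = 75.0(3.10+0.644)/0.644 = 436 nmol·min⁻¹.

Km = 3.10 μM; Vmax = 436 nmol·min⁻¹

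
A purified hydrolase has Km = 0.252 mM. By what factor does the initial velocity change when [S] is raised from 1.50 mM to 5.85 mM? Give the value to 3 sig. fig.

1.12

The fractional saturations are [S]/(Km+[S]) = 1.50/1.752 = 0.8562 and 5.85/6.102 = 0.9587.
v₂/v₁ is just their ratio: 0.9587/0.8562 = 1.12.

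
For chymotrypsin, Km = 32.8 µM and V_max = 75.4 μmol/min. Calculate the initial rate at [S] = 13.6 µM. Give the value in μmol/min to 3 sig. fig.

[S]/(Km+[S]) = 13.6/46.40 = 0.2931, the fractional saturation.
v = 0.2931 × Vmax = 0.2931 × 75.4 = 22.1 μmol/min.

22.1 μmol/min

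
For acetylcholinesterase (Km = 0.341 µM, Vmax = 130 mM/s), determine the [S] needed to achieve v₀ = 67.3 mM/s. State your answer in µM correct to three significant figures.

0.366 µM

The required fractional saturation is v/Vmax = 67.3/130 = 0.5177.
Then [S]/(Km+[S]) = 0.5177 ⇒ [S] = 0.341 × 0.5177/(1 − 0.5177) = 0.366 µM.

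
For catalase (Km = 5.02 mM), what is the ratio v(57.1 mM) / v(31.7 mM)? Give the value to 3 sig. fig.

1.06

The fractional saturations are [S]/(Km+[S]) = 31.7/36.72 = 0.8633 and 57.1/62.12 = 0.9192.
v₂/v₁ is just their ratio: 0.9192/0.8633 = 1.06.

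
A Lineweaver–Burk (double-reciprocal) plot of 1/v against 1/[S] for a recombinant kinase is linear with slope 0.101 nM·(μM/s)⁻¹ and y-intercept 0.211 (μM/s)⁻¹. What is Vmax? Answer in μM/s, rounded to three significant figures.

The y-intercept of a Lineweaver–Burk plot equals 1/Vmax, so Vmax = 1/0.211 = 4.74 μM/s.

4.74 μM/s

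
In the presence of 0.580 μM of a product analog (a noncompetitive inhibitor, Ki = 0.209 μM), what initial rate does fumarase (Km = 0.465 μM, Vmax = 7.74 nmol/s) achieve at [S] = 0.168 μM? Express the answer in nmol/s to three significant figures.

0.544 nmol/s

With α = 1 + [I]/Ki = 1 + 0.580/0.209 = 3.775, the noncompetitive rate law is v = (Vmax/α)·[S] / (Km + [S]).
v = (7.74/3.775)×0.168 / (0.465 + 0.168) = 0.3444/0.6330 = 0.544 nmol/s.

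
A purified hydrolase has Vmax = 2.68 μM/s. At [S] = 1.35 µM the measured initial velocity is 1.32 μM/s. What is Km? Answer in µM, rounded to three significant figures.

v/Vmax = 1.32/2.68 = 0.4925 = [S]/(Km+[S]).
So Km + [S] = [S]/0.4925 = 2.741 µM, giving Km = 2.741 − 1.35 = 1.39 µM.

1.39 µM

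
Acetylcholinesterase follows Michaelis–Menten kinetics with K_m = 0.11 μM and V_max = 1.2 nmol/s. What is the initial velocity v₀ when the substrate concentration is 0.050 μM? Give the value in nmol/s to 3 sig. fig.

0.375 nmol/s

v = Vmax·[S]/(Km + [S]) = 1.2 × 0.050 / (0.11 + 0.050)
  = 0.06000 / 0.1600 = 0.375 nmol/s.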